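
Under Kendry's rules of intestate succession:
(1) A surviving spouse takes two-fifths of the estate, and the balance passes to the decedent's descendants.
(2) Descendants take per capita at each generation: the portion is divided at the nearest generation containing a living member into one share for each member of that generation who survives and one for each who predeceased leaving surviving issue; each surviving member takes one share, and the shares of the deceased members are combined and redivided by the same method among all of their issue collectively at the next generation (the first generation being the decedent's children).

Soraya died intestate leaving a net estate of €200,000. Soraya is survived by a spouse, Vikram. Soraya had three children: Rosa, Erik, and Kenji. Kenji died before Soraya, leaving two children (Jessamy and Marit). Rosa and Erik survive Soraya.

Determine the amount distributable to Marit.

Vikram takes two-fifths of €200,000 = €80,000. The remaining €120,000 passes to the descendants.
The descendants' portion (€120,000) is divided at the children's generation into 3 shares of €40,000. Rosa and Erik each take €40,000. The remaining share for the deceased Kenji (€40,000) is carried to the next generation.
That pool (€40,000) is divided at the grandchildren's generation equally among Jessamy and Marit: €20,000 each.

Marit receives €20,000.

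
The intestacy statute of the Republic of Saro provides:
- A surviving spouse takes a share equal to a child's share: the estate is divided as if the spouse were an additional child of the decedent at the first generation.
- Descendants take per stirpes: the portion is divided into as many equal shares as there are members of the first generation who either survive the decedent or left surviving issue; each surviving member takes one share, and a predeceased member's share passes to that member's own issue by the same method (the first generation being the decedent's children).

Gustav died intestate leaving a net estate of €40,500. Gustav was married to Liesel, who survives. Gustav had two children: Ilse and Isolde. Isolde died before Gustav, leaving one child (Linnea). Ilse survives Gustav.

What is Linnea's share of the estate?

The spouse counts as an additional share at the children's level, so there are 3 primary shares of €13,500. Liesel takes one such share (€13,500).
The children's combined portion (€27,000) is divided into 2 shares of €13,500: Ilse takes €13,500; Isolde's €13,500 share passes to Isolde's issue.
Isolde's share (€13,500) passes entirely to Linnea.

Linnea receives €13,500.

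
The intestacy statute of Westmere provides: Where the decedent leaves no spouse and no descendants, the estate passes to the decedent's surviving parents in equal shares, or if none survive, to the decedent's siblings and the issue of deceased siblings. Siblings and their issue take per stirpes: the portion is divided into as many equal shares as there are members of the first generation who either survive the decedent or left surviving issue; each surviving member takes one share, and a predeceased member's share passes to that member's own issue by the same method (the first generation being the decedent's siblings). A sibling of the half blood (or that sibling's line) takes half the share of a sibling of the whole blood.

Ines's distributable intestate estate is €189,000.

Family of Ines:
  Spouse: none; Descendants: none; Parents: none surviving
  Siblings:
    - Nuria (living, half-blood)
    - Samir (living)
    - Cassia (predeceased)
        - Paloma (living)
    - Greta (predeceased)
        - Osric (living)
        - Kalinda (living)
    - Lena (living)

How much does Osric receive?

The entire €189,000 passes to the siblings and their issue.
Counting each half-blood sibling's line as half a unit, there are 9/2 units in €189,000, so one unit is €42,000. Whole-blood lines (Samir, Cassia, Greta, and Lena) take €42,000 each; half-blood lines (Nuria) take €21,000 each.
Cassia's share (€42,000) passes entirely to Paloma.
Greta's share (€42,000) is divided into 2 shares of €21,000: Osric and Kalinda each take €21,000.

Osric receives €21,000.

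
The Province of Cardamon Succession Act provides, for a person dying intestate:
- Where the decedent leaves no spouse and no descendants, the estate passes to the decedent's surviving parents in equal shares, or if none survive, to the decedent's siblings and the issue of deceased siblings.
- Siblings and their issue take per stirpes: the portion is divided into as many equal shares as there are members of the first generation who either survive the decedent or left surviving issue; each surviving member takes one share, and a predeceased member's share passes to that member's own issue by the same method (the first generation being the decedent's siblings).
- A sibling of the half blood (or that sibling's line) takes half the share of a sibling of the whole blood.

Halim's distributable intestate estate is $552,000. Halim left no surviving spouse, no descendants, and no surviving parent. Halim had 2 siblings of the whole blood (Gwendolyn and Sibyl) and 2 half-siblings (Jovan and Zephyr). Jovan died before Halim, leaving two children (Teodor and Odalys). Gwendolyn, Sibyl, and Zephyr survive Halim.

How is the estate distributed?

Gwendolyn: $184,000; Teodor: $46,000; Odalys: $46,000; Sibyl: $184,000; Zephyr: $92,000

The entire $552,000 passes to the siblings and their issue.
Counting each half-blood sibling's line as half a unit, there are 3 units in $552,000, so one unit is $184,000. Whole-blood lines (Gwendolyn and Sibyl) take $184,000 each; half-blood lines (Jovan and Zephyr) take $92,000 each.
Jovan's share ($92,000) is divided into 2 shares of $46,000: Teodor and Odalys each take $46,000.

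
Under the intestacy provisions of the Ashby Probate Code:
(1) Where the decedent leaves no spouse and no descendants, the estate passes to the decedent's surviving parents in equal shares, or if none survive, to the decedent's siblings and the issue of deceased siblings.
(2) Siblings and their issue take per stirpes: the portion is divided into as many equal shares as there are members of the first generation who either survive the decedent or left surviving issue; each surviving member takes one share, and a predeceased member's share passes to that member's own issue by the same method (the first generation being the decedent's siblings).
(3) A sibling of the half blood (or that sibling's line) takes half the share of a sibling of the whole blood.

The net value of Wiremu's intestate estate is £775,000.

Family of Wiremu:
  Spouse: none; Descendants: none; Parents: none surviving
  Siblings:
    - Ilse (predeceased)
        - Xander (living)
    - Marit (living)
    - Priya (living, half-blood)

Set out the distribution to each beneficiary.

Xander: £310,000; Marit: £310,000; Priya: £155,000

The entire £775,000 passes to the siblings and their issue.
Counting each half-blood sibling's line as half a unit, there are 5/2 units in £775,000, so one unit is £310,000. Whole-blood lines (Ilse and Marit) take £310,000 each; half-blood lines (Priya) take £155,000 each.
Ilse's share (£310,000) passes entirely to Xander.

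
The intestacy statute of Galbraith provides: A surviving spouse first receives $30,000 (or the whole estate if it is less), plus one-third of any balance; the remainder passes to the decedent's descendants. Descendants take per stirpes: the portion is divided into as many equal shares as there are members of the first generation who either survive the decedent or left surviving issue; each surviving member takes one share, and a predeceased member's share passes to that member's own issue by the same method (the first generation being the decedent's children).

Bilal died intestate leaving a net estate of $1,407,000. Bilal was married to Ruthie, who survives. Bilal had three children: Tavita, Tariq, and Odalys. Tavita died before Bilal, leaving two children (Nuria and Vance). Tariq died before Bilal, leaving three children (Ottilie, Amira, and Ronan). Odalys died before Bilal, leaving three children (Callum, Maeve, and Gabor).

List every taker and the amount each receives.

Ruthie: $489,000; Nuria: $153,000; Vance: $153,000; Ottilie: $102,000; Amira: $102,000; Ronan: $102,000; Callum: $102,000; Maeve: $102,000; Gabor: $102,000

Ruthie first takes $30,000, leaving a balance of $1,377,000. Ruthie then takes one-third of the balance ($459,000), for a total of $489,000. The remaining $918,000 passes to the descendants.
The descendants' portion ($918,000) is divided into 3 shares of $306,000: Tavita's $306,000 share passes to Tavita's issue; Tariq's $306,000 share passes to Tariq's issue; Odalys's $306,000 share passes to Odalys's issue.
Tavita's share ($306,000) is divided into 2 shares of $153,000: Nuria and Vance each take $153,000.
Tariq's share ($306,000) is divided into 3 shares of $102,000: Ottilie, Amira, and Ronan each take $102,000.
Odalys's share ($306,000) is divided into 3 shares of $102,000: Callum, Maeve, and Gabor each take $102,000.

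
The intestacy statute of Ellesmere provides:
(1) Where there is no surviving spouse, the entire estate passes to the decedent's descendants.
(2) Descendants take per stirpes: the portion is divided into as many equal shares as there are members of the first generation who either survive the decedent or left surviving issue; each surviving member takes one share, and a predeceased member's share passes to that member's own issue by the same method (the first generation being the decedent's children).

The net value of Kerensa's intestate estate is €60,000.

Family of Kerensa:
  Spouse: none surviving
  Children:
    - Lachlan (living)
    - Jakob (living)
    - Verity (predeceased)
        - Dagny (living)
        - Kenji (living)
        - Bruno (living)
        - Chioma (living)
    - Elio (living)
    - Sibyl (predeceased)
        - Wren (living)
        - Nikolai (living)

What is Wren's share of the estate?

The entire €60,000 passes to the descendants.
That amount (€60,000) is divided into 5 shares of €12,000: Lachlan, Jakob, and Elio each take €12,000; Verity's €12,000 share passes to Verity's issue; Sibyl's €12,000 share passes to Sibyl's issue.
Verity's share (€12,000) is divided into 4 shares of €3,000: Dagny, Kenji, Bruno, and Chioma each take €3,000.
Sibyl's share (€12,000) is divided into 2 shares of €6,000: Wren and Nikolai each take €6,000.

Wren receives €6,000.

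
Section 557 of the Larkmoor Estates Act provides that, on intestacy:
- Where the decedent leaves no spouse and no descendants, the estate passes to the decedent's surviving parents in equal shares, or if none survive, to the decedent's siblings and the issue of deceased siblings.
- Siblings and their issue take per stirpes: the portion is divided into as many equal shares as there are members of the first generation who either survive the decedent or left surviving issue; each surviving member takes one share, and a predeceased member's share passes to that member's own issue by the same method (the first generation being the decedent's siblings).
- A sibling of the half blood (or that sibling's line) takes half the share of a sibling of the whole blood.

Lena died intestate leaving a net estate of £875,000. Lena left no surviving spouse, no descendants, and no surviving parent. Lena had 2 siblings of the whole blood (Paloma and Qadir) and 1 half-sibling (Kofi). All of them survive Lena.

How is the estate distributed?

Paloma: £350,000; Qadir: £350,000; Kofi: £175,000

The entire £875,000 passes to the siblings and their issue.
Counting each half-blood sibling's line as half a unit, there are 5/2 units in £875,000, so one unit is £350,000. Whole-blood lines (Paloma and Qadir) take £350,000 each; half-blood lines (Kofi) take £175,000 each.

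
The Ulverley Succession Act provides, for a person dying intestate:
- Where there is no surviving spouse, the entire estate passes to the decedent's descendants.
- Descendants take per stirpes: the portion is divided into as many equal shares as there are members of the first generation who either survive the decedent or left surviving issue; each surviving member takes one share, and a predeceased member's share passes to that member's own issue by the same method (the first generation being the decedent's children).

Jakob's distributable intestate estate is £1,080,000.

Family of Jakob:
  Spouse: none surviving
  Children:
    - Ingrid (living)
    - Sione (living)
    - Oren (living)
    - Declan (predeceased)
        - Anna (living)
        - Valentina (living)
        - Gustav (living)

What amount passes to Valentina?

Valentina receives £90,000.

The entire £1,080,000 passes to the descendants.
That amount (£1,080,000) is divided into 4 shares of £270,000: Ingrid, Sione, and Oren each take £270,000; Declan's £270,000 share passes to Declan's issue.
Declan's share (£270,000) is divided into 3 shares of £90,000: Anna, Valentina, and Gustav each take £90,000.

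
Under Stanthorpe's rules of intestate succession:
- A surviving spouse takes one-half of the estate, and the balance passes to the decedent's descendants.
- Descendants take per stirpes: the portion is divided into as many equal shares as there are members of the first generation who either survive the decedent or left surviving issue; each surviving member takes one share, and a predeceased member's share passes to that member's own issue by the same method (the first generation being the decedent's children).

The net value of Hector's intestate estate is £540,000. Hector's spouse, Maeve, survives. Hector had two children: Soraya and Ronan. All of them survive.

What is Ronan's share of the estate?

Maeve takes one-half of £540,000 = £270,000. The remaining £270,000 passes to the descendants.
The descendants' portion (£270,000) is divided into 2 shares of £135,000: Soraya and Ronan each take £135,000.

Ronan receives £135,000.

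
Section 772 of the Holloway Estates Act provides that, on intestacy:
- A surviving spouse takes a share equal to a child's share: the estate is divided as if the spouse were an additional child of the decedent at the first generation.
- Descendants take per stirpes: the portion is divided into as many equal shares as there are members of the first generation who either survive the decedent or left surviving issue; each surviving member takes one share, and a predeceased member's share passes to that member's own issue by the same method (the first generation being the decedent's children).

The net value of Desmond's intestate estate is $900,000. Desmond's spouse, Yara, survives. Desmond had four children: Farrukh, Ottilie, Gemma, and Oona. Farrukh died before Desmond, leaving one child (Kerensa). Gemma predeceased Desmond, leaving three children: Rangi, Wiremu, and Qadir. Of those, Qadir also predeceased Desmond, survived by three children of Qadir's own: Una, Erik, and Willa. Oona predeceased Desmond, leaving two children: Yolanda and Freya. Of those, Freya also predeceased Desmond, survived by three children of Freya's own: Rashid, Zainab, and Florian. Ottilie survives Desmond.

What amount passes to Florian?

Florian receives $30,000.

The spouse counts as an additional share at the children's level, so there are 5 primary shares of $180,000. Yara takes one such share ($180,000).
The children's combined portion ($720,000) is divided into 4 shares of $180,000: Ottilie takes $180,000; Farrukh's $180,000 share passes to Farrukh's issue; Gemma's $180,000 share passes to Gemma's issue; Oona's $180,000 share passes to Oona's issue.
Farrukh's share ($180,000) passes entirely to Kerensa.
Gemma's share ($180,000) is divided into 3 shares of $60,000: Rangi and Wiremu each take $60,000; Qadir's $60,000 share passes to Qadir's issue.
Qadir's share ($60,000) is divided into 3 shares of $20,000: Una, Erik, and Willa each take $20,000.
Oona's share ($180,000) is divided into 2 shares of $90,000: Yolanda takes $90,000; Freya's $90,000 share passes to Freya's issue.
Freya's share ($90,000) is divided into 3 shares of $30,000: Rashid, Zainab, and Florian each take $30,000.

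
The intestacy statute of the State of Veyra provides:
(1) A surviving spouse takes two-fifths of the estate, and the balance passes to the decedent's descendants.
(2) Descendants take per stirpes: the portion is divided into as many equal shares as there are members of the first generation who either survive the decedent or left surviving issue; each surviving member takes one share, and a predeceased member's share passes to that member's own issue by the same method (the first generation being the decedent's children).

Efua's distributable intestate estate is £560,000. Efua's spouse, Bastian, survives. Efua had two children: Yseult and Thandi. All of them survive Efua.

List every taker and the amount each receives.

Bastian takes two-fifths of £560,000 = £224,000. The remaining £336,000 passes to the descendants.
The descendants' portion (£336,000) is divided into 2 shares of £168,000: Yseult and Thandi each take £168,000.

Bastian: £224,000; Yseult: £168,000; Thandi: £168,000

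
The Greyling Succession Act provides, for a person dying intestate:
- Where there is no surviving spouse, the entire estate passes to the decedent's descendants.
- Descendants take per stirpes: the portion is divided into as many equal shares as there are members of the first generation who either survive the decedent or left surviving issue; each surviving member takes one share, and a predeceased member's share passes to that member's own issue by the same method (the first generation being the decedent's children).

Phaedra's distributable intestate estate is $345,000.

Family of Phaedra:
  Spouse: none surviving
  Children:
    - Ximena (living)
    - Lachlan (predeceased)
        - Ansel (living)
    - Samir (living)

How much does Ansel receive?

Ansel receives $115,000.

The entire $345,000 passes to the descendants.
That amount ($345,000) is divided into 3 shares of $115,000: Ximena and Samir each take $115,000; Lachlan's $115,000 share passes to Lachlan's issue.
Lachlan's share ($115,000) passes entirely to Ansel.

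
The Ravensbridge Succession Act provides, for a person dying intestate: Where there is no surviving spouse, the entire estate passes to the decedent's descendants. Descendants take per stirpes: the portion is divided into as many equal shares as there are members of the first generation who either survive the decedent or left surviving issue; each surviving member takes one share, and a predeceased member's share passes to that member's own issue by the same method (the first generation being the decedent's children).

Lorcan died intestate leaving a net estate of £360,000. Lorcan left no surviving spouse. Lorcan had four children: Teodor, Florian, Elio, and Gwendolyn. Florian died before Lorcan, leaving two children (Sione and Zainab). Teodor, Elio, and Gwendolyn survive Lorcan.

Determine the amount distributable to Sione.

Sione receives £45,000.

The entire £360,000 passes to the descendants.
That amount (£360,000) is divided into 4 shares of £90,000: Teodor, Elio, and Gwendolyn each take £90,000; Florian's £90,000 share passes to Florian's issue.
Florian's share (£90,000) is divided into 2 shares of £45,000: Sione and Zainab each take £45,000.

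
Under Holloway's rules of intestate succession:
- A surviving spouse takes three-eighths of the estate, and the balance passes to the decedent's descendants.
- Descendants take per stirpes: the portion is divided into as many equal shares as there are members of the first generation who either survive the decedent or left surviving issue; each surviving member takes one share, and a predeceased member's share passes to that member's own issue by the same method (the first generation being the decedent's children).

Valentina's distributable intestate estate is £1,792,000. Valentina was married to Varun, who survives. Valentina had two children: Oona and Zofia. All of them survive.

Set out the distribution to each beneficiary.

Varun takes three-eighths of £1,792,000 = £672,000. The remaining £1,120,000 passes to the descendants.
The descendants' portion (£1,120,000) is divided into 2 shares of £560,000: Oona and Zofia each take £560,000.

Varun: £672,000; Oona: £560,000; Zofia: £560,000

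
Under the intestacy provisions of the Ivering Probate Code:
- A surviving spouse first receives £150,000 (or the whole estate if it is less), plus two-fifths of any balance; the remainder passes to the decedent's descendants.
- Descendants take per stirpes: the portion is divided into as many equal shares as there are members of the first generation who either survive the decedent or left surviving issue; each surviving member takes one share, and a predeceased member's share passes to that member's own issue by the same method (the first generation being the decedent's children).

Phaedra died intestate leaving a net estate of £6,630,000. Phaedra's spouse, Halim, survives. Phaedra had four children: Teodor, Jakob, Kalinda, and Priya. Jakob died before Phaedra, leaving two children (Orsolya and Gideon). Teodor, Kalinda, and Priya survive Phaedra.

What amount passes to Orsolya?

Halim first takes £150,000, leaving a balance of £6,480,000. Halim then takes two-fifths of the balance (£2,592,000), for a total of £2,742,000. The remaining £3,888,000 passes to the descendants.
The descendants' portion (£3,888,000) is divided into 4 shares of £972,000: Teodor, Kalinda, and Priya each take £972,000; Jakob's £972,000 share passes to Jakob's issue.
Jakob's share (£972,000) is divided into 2 shares of £486,000: Orsolya and Gideon each take £486,000.

Orsolya receives £486,000.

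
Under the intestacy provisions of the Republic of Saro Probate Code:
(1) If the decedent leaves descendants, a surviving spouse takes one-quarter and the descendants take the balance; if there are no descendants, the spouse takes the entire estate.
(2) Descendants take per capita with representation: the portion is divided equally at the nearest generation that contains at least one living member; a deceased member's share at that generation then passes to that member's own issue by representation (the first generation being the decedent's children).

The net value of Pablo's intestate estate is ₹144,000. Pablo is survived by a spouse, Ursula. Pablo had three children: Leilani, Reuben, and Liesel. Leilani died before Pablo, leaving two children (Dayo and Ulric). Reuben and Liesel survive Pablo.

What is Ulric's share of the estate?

Ursula takes one-quarter of ₹144,000 = ₹36,000. The remaining ₹108,000 passes to the descendants.
The descendants' portion (₹108,000) is divided into 3 shares of ₹36,000: Reuben and Liesel each take ₹36,000; Leilani's ₹36,000 share passes to Leilani's issue.
Leilani's share (₹36,000) is divided into 2 shares of ₹18,000: Dayo and Ulric each take ₹18,000.

Ulric receives ₹18,000.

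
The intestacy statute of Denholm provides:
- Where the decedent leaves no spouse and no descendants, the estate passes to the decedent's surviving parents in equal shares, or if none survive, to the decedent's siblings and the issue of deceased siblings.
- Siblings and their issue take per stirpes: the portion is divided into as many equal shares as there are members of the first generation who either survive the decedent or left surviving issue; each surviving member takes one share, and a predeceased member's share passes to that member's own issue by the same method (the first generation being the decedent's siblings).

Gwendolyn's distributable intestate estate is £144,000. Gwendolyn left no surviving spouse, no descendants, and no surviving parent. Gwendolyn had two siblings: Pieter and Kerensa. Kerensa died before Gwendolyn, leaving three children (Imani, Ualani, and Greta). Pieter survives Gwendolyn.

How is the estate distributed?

The entire £144,000 passes to the siblings and their issue.
That amount (£144,000) is divided into 2 shares of £72,000: Pieter takes £72,000; Kerensa's £72,000 share passes to Kerensa's issue.
Kerensa's share (£72,000) is divided into 3 shares of £24,000: Imani, Ualani, and Greta each take £24,000.

Pieter: £72,000; Imani: £24,000; Ualani: £24,000; Greta: £24,000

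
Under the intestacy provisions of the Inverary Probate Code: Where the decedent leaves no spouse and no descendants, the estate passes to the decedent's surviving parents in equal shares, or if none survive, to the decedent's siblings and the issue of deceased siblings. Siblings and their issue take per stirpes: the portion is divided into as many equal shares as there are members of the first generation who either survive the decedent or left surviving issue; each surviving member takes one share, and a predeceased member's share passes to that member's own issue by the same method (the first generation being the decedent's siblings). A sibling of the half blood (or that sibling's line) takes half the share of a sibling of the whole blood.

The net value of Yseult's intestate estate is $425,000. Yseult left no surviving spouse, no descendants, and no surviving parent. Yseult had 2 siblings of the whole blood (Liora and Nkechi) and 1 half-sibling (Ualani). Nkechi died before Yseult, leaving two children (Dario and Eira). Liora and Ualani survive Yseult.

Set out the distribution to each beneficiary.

The entire $425,000 passes to the siblings and their issue.
Counting each half-blood sibling's line as half a unit, there are 5/2 units in $425,000, so one unit is $170,000. Whole-blood lines (Liora and Nkechi) take $170,000 each; half-blood lines (Ualani) take $85,000 each.
Nkechi's share ($170,000) is divided into 2 shares of $85,000: Dario and Eira each take $85,000.

Liora: $170,000; Dario: $85,000; Eira: $85,000; Ualani: $85,000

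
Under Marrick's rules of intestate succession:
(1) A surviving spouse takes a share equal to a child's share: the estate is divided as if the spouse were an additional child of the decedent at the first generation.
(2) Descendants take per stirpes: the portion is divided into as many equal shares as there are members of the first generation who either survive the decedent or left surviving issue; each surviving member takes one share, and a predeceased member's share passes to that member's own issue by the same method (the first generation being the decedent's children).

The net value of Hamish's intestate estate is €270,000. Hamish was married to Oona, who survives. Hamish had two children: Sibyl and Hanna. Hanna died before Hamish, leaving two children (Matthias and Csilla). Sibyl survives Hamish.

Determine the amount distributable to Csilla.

The spouse counts as an additional share at the children's level, so there are 3 primary shares of €90,000. Oona takes one such share (€90,000).
The children's combined portion (€180,000) is divided into 2 shares of €90,000: Sibyl takes €90,000; Hanna's €90,000 share passes to Hanna's issue.
Hanna's share (€90,000) is divided into 2 shares of €45,000: Matthias and Csilla each take €45,000.

Csilla receives €45,000.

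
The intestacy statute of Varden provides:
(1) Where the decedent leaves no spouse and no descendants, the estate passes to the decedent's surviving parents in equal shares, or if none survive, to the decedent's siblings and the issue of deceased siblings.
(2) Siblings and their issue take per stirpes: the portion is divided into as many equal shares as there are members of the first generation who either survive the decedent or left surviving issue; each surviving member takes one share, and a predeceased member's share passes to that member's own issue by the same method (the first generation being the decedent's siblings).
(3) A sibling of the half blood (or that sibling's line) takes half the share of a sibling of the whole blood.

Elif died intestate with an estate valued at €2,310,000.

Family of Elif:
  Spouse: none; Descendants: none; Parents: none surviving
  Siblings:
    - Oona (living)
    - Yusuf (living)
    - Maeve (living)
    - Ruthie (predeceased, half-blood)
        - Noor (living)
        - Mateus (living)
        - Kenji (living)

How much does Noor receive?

Noor receives €110,000.

The entire €2,310,000 passes to the siblings and their issue.
Counting each half-blood sibling's line as half a unit, there are 7/2 units in €2,310,000, so one unit is €660,000. Whole-blood lines (Oona, Yusuf, and Maeve) take €660,000 each; half-blood lines (Ruthie) take €330,000 each.
Ruthie's share (€330,000) is divided into 3 shares of €110,000: Noor, Mateus, and Kenji each take €110,000.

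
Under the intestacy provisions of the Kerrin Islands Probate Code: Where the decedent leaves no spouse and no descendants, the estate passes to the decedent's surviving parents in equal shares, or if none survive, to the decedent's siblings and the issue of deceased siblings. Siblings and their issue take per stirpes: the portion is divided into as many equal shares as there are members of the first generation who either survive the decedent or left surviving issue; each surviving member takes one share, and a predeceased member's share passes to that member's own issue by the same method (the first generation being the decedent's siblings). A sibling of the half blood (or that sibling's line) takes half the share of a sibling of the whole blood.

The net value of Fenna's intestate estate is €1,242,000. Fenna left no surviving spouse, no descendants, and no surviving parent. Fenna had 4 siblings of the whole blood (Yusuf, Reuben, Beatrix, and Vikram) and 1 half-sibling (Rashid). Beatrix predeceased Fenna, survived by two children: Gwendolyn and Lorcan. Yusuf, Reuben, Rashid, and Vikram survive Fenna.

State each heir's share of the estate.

The entire €1,242,000 passes to the siblings and their issue.
Counting each half-blood sibling's line as half a unit, there are 9/2 units in €1,242,000, so one unit is €276,000. Whole-blood lines (Yusuf, Reuben, Beatrix, and Vikram) take €276,000 each; half-blood lines (Rashid) take €138,000 each.
Beatrix's share (€276,000) is divided into 2 shares of €138,000: Gwendolyn and Lorcan each take €138,000.

Yusuf: €276,000; Reuben: €276,000; Gwendolyn: €138,000; Lorcan: €138,000; Rashid: €138,000; Vikram: €276,000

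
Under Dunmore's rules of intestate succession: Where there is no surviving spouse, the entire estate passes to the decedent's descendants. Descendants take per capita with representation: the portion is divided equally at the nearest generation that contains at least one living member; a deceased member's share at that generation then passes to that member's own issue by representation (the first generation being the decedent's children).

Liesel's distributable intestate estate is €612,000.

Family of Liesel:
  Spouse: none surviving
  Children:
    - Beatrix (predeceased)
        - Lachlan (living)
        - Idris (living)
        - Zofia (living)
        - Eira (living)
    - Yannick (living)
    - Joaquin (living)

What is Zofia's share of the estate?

Zofia receives €51,000.

The entire €612,000 passes to the descendants.
That amount (€612,000) is divided into 3 shares of €204,000: Yannick and Joaquin each take €204,000; Beatrix's €204,000 share passes to Beatrix's issue.
Beatrix's share (€204,000) is divided into 4 shares of €51,000: Lachlan, Idris, Zofia, and Eira each take €51,000.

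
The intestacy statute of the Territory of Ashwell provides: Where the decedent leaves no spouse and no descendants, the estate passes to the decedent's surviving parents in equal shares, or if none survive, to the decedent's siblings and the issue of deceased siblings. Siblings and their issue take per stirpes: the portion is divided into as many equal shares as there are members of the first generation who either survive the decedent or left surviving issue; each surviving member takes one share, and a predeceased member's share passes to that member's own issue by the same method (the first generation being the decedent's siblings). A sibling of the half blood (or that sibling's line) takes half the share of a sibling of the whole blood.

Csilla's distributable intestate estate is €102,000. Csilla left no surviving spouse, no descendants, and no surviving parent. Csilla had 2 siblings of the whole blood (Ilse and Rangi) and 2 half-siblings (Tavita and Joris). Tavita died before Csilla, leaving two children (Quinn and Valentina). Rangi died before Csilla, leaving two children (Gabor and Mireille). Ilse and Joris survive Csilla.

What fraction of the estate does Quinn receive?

Quinn receives 1/12 of the estate.

The entire €102,000 passes to the siblings and their issue.
Counting each half-blood sibling's line as half a unit, there are 3 units in €102,000, so one unit is €34,000. Whole-blood lines (Ilse and Rangi) take €34,000 each; half-blood lines (Tavita and Joris) take €17,000 each.
Tavita's share (€17,000) is divided into 2 shares of €8,500: Quinn and Valentina each take €8,500.
Rangi's share (€34,000) is divided into 2 shares of €17,000: Gabor and Mireille each take €17,000.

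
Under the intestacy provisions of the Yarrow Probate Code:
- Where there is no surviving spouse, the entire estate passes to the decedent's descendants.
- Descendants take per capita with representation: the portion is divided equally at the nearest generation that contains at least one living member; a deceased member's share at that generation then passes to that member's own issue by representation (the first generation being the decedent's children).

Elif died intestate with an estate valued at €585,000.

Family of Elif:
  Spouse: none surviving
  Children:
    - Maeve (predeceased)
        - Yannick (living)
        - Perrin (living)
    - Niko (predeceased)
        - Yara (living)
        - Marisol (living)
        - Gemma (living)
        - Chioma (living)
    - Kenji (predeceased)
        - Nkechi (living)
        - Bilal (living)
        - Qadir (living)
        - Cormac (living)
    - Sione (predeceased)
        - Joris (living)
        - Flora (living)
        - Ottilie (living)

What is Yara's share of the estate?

Yara receives €45,000.

The entire €585,000 passes to the descendants.
No child survives, so the initial division is made at the grandchildren's generation.
That amount (€585,000) is divided into 13 shares of €45,000: Yannick, Perrin, Yara, Marisol, Gemma, Chioma, Nkechi, Bilal, Qadir, Cormac, Joris, Flora, and Ottilie each take €45,000.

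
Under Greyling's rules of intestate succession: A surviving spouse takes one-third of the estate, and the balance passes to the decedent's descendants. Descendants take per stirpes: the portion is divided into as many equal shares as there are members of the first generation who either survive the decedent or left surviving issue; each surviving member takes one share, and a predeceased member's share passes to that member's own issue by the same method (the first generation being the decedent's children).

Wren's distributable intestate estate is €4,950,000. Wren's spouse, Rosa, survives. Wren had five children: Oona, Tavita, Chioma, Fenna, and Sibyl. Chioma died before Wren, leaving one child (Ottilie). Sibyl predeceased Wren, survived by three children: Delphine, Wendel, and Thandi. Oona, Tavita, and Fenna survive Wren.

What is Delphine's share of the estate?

Rosa takes one-third of €4,950,000 = €1,650,000. The remaining €3,300,000 passes to the descendants.
The descendants' portion (€3,300,000) is divided into 5 shares of €660,000: Oona, Tavita, and Fenna each take €660,000; Chioma's €660,000 share passes to Chioma's issue; Sibyl's €660,000 share passes to Sibyl's issue.
Chioma's share (€660,000) passes entirely to Ottilie.
Sibyl's share (€660,000) is divided into 3 shares of €220,000: Delphine, Wendel, and Thandi each take €220,000.

Delphine receives €220,000.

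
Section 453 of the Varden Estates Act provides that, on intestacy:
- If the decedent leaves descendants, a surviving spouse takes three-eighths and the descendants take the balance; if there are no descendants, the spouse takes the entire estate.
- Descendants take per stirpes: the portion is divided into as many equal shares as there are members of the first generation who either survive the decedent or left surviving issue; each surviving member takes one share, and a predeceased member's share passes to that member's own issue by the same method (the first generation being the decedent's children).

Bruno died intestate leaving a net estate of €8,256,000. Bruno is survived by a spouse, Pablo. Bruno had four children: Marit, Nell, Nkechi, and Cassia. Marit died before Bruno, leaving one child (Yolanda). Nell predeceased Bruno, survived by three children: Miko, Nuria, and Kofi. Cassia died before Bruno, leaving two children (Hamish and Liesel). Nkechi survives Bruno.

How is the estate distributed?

Pablo takes three-eighths of €8,256,000 = €3,096,000. The remaining €5,160,000 passes to the descendants.
The descendants' portion (€5,160,000) is divided into 4 shares of €1,290,000: Nkechi takes €1,290,000; Marit's €1,290,000 share passes to Marit's issue; Nell's €1,290,000 share passes to Nell's issue; Cassia's €1,290,000 share passes to Cassia's issue.
Marit's share (€1,290,000) passes entirely to Yolanda.
Nell's share (€1,290,000) is divided into 3 shares of €430,000: Miko, Nuria, and Kofi each take €430,000.
Cassia's share (€1,290,000) is divided into 2 shares of €645,000: Hamish and Liesel each take €645,000.

Pablo: €3,096,000; Yolanda: €1,290,000; Miko: €430,000; Nuria: €430,000; Kofi: €430,000; Nkechi: €1,290,000; Hamish: €645,000; Liesel: €645,000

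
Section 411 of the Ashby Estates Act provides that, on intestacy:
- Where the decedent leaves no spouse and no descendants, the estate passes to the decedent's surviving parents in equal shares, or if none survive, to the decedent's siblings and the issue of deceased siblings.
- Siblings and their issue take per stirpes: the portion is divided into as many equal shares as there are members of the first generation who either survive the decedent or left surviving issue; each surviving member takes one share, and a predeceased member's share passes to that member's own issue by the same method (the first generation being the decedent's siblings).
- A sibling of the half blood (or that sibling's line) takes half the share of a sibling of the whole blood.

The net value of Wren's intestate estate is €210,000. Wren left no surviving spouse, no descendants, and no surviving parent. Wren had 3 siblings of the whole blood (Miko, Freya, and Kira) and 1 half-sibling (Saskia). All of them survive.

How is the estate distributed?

Miko: €60,000; Saskia: €30,000; Freya: €60,000; Kira: €60,000

The entire €210,000 passes to the siblings and their issue.
Counting each half-blood sibling's line as half a unit, there are 7/2 units in €210,000, so one unit is €60,000. Whole-blood lines (Miko, Freya, and Kira) take €60,000 each; half-blood lines (Saskia) take €30,000 each.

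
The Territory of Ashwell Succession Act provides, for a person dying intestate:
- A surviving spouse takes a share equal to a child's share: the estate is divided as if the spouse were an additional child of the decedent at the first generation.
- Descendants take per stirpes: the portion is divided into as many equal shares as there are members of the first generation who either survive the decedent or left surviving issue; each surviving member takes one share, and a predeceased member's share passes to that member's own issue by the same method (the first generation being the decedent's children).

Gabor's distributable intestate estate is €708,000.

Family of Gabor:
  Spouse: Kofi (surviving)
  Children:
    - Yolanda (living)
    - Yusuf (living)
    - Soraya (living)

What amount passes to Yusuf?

The spouse counts as an additional share at the children's level, so there are 4 primary shares of €177,000. Kofi takes one such share (€177,000).
The children's combined portion (€531,000) is divided into 3 shares of €177,000: Yolanda, Yusuf, and Soraya each take €177,000.

Yusuf receives €177,000.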